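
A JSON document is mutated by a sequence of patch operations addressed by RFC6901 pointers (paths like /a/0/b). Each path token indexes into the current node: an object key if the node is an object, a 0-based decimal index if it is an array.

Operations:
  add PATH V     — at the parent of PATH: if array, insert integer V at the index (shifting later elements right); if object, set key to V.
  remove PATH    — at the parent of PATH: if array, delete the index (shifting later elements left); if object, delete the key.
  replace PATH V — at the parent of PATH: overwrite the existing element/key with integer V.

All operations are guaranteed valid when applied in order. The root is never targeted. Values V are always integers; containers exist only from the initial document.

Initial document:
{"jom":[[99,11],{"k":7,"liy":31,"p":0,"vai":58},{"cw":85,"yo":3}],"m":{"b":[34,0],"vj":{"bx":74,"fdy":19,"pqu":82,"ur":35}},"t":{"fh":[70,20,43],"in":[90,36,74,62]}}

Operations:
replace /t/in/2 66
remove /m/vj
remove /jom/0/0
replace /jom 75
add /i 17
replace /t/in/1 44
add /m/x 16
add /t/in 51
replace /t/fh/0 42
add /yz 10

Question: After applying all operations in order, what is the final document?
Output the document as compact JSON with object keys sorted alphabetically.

After op 1 (replace /t/in/2 66): {"jom":[[99,11],{"k":7,"liy":31,"p":0,"vai":58},{"cw":85,"yo":3}],"m":{"b":[34,0],"vj":{"bx":74,"fdy":19,"pqu":82,"ur":35}},"t":{"fh":[70,20,43],"in":[90,36,66,62]}}
After op 2 (remove /m/vj): {"jom":[[99,11],{"k":7,"liy":31,"p":0,"vai":58},{"cw":85,"yo":3}],"m":{"b":[34,0]},"t":{"fh":[70,20,43],"in":[90,36,66,62]}}
After op 3 (remove /jom/0/0): {"jom":[[11],{"k":7,"liy":31,"p":0,"vai":58},{"cw":85,"yo":3}],"m":{"b":[34,0]},"t":{"fh":[70,20,43],"in":[90,36,66,62]}}
After op 4 (replace /jom 75): {"jom":75,"m":{"b":[34,0]},"t":{"fh":[70,20,43],"in":[90,36,66,62]}}
After op 5 (add /i 17): {"i":17,"jom":75,"m":{"b":[34,0]},"t":{"fh":[70,20,43],"in":[90,36,66,62]}}
After op 6 (replace /t/in/1 44): {"i":17,"jom":75,"m":{"b":[34,0]},"t":{"fh":[70,20,43],"in":[90,44,66,62]}}
After op 7 (add /m/x 16): {"i":17,"jom":75,"m":{"b":[34,0],"x":16},"t":{"fh":[70,20,43],"in":[90,44,66,62]}}
After op 8 (add /t/in 51): {"i":17,"jom":75,"m":{"b":[34,0],"x":16},"t":{"fh":[70,20,43],"in":51}}
After op 9 (replace /t/fh/0 42): {"i":17,"jom":75,"m":{"b":[34,0],"x":16},"t":{"fh":[42,20,43],"in":51}}
After op 10 (add /yz 10): {"i":17,"jom":75,"m":{"b":[34,0],"x":16},"t":{"fh":[42,20,43],"in":51},"yz":10}

Answer: {"i":17,"jom":75,"m":{"b":[34,0],"x":16},"t":{"fh":[42,20,43],"in":51},"yz":10}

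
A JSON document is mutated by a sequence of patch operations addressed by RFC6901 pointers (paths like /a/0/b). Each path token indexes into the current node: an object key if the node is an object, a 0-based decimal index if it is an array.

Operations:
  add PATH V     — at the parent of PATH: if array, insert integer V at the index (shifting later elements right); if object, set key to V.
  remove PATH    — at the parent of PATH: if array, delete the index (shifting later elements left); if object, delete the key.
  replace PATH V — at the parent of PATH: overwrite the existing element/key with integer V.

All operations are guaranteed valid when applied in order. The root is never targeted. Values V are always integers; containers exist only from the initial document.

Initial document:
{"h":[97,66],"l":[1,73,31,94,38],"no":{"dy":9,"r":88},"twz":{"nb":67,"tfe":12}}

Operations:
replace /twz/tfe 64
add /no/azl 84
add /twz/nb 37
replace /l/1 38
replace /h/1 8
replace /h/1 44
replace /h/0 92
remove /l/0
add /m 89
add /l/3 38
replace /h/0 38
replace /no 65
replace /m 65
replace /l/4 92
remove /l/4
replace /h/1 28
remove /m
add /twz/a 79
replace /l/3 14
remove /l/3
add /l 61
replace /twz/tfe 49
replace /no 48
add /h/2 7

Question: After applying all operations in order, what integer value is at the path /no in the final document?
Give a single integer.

After op 1 (replace /twz/tfe 64): {"h":[97,66],"l":[1,73,31,94,38],"no":{"dy":9,"r":88},"twz":{"nb":67,"tfe":64}}
After op 2 (add /no/azl 84): {"h":[97,66],"l":[1,73,31,94,38],"no":{"azl":84,"dy":9,"r":88},"twz":{"nb":67,"tfe":64}}
After op 3 (add /twz/nb 37): {"h":[97,66],"l":[1,73,31,94,38],"no":{"azl":84,"dy":9,"r":88},"twz":{"nb":37,"tfe":64}}
After op 4 (replace /l/1 38): {"h":[97,66],"l":[1,38,31,94,38],"no":{"azl":84,"dy":9,"r":88},"twz":{"nb":37,"tfe":64}}
After op 5 (replace /h/1 8): {"h":[97,8],"l":[1,38,31,94,38],"no":{"azl":84,"dy":9,"r":88},"twz":{"nb":37,"tfe":64}}
After op 6 (replace /h/1 44): {"h":[97,44],"l":[1,38,31,94,38],"no":{"azl":84,"dy":9,"r":88},"twz":{"nb":37,"tfe":64}}
After op 7 (replace /h/0 92): {"h":[92,44],"l":[1,38,31,94,38],"no":{"azl":84,"dy":9,"r":88},"twz":{"nb":37,"tfe":64}}
After op 8 (remove /l/0): {"h":[92,44],"l":[38,31,94,38],"no":{"azl":84,"dy":9,"r":88},"twz":{"nb":37,"tfe":64}}
After op 9 (add /m 89): {"h":[92,44],"l":[38,31,94,38],"m":89,"no":{"azl":84,"dy":9,"r":88},"twz":{"nb":37,"tfe":64}}
After op 10 (add /l/3 38): {"h":[92,44],"l":[38,31,94,38,38],"m":89,"no":{"azl":84,"dy":9,"r":88},"twz":{"nb":37,"tfe":64}}
After op 11 (replace /h/0 38): {"h":[38,44],"l":[38,31,94,38,38],"m":89,"no":{"azl":84,"dy":9,"r":88},"twz":{"nb":37,"tfe":64}}
After op 12 (replace /no 65): {"h":[38,44],"l":[38,31,94,38,38],"m":89,"no":65,"twz":{"nb":37,"tfe":64}}
After op 13 (replace /m 65): {"h":[38,44],"l":[38,31,94,38,38],"m":65,"no":65,"twz":{"nb":37,"tfe":64}}
After op 14 (replace /l/4 92): {"h":[38,44],"l":[38,31,94,38,92],"m":65,"no":65,"twz":{"nb":37,"tfe":64}}
After op 15 (remove /l/4): {"h":[38,44],"l":[38,31,94,38],"m":65,"no":65,"twz":{"nb":37,"tfe":64}}
After op 16 (replace /h/1 28): {"h":[38,28],"l":[38,31,94,38],"m":65,"no":65,"twz":{"nb":37,"tfe":64}}
After op 17 (remove /m): {"h":[38,28],"l":[38,31,94,38],"no":65,"twz":{"nb":37,"tfe":64}}
After op 18 (add /twz/a 79): {"h":[38,28],"l":[38,31,94,38],"no":65,"twz":{"a":79,"nb":37,"tfe":64}}
After op 19 (replace /l/3 14): {"h":[38,28],"l":[38,31,94,14],"no":65,"twz":{"a":79,"nb":37,"tfe":64}}
After op 20 (remove /l/3): {"h":[38,28],"l":[38,31,94],"no":65,"twz":{"a":79,"nb":37,"tfe":64}}
After op 21 (add /l 61): {"h":[38,28],"l":61,"no":65,"twz":{"a":79,"nb":37,"tfe":64}}
After op 22 (replace /twz/tfe 49): {"h":[38,28],"l":61,"no":65,"twz":{"a":79,"nb":37,"tfe":49}}
After op 23 (replace /no 48): {"h":[38,28],"l":61,"no":48,"twz":{"a":79,"nb":37,"tfe":49}}
After op 24 (add /h/2 7): {"h":[38,28,7],"l":61,"no":48,"twz":{"a":79,"nb":37,"tfe":49}}
Value at /no: 48

Answer: 48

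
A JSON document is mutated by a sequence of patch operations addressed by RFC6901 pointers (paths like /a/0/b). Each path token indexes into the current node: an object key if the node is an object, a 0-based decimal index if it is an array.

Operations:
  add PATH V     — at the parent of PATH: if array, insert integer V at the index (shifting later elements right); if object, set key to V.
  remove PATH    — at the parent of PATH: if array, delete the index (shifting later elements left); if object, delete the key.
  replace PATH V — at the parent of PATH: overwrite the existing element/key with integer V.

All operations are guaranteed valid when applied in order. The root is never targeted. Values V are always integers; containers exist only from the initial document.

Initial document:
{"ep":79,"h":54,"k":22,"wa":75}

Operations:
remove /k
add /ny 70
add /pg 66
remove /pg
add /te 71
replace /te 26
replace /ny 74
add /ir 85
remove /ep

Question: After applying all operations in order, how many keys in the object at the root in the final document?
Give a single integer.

After op 1 (remove /k): {"ep":79,"h":54,"wa":75}
After op 2 (add /ny 70): {"ep":79,"h":54,"ny":70,"wa":75}
After op 3 (add /pg 66): {"ep":79,"h":54,"ny":70,"pg":66,"wa":75}
After op 4 (remove /pg): {"ep":79,"h":54,"ny":70,"wa":75}
After op 5 (add /te 71): {"ep":79,"h":54,"ny":70,"te":71,"wa":75}
After op 6 (replace /te 26): {"ep":79,"h":54,"ny":70,"te":26,"wa":75}
After op 7 (replace /ny 74): {"ep":79,"h":54,"ny":74,"te":26,"wa":75}
After op 8 (add /ir 85): {"ep":79,"h":54,"ir":85,"ny":74,"te":26,"wa":75}
After op 9 (remove /ep): {"h":54,"ir":85,"ny":74,"te":26,"wa":75}
Size at the root: 5

Answer: 5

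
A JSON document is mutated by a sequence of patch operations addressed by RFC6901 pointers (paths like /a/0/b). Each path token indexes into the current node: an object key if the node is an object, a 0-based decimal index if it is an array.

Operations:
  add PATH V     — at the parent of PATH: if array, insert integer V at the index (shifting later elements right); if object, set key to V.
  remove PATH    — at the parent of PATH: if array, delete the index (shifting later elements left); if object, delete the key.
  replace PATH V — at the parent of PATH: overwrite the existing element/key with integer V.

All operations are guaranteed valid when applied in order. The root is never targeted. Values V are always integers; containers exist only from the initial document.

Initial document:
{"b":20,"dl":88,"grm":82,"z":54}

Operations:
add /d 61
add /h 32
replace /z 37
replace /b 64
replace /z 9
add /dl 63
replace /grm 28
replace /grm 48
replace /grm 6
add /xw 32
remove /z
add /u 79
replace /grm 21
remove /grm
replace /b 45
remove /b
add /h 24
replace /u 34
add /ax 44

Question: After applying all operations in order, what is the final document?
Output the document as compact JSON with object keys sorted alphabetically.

After op 1 (add /d 61): {"b":20,"d":61,"dl":88,"grm":82,"z":54}
After op 2 (add /h 32): {"b":20,"d":61,"dl":88,"grm":82,"h":32,"z":54}
After op 3 (replace /z 37): {"b":20,"d":61,"dl":88,"grm":82,"h":32,"z":37}
After op 4 (replace /b 64): {"b":64,"d":61,"dl":88,"grm":82,"h":32,"z":37}
After op 5 (replace /z 9): {"b":64,"d":61,"dl":88,"grm":82,"h":32,"z":9}
After op 6 (add /dl 63): {"b":64,"d":61,"dl":63,"grm":82,"h":32,"z":9}
After op 7 (replace /grm 28): {"b":64,"d":61,"dl":63,"grm":28,"h":32,"z":9}
After op 8 (replace /grm 48): {"b":64,"d":61,"dl":63,"grm":48,"h":32,"z":9}
After op 9 (replace /grm 6): {"b":64,"d":61,"dl":63,"grm":6,"h":32,"z":9}
After op 10 (add /xw 32): {"b":64,"d":61,"dl":63,"grm":6,"h":32,"xw":32,"z":9}
After op 11 (remove /z): {"b":64,"d":61,"dl":63,"grm":6,"h":32,"xw":32}
After op 12 (add /u 79): {"b":64,"d":61,"dl":63,"grm":6,"h":32,"u":79,"xw":32}
After op 13 (replace /grm 21): {"b":64,"d":61,"dl":63,"grm":21,"h":32,"u":79,"xw":32}
After op 14 (remove /grm): {"b":64,"d":61,"dl":63,"h":32,"u":79,"xw":32}
After op 15 (replace /b 45): {"b":45,"d":61,"dl":63,"h":32,"u":79,"xw":32}
After op 16 (remove /b): {"d":61,"dl":63,"h":32,"u":79,"xw":32}
After op 17 (add /h 24): {"d":61,"dl":63,"h":24,"u":79,"xw":32}
After op 18 (replace /u 34): {"d":61,"dl":63,"h":24,"u":34,"xw":32}
After op 19 (add /ax 44): {"ax":44,"d":61,"dl":63,"h":24,"u":34,"xw":32}

Answer: {"ax":44,"d":61,"dl":63,"h":24,"u":34,"xw":32}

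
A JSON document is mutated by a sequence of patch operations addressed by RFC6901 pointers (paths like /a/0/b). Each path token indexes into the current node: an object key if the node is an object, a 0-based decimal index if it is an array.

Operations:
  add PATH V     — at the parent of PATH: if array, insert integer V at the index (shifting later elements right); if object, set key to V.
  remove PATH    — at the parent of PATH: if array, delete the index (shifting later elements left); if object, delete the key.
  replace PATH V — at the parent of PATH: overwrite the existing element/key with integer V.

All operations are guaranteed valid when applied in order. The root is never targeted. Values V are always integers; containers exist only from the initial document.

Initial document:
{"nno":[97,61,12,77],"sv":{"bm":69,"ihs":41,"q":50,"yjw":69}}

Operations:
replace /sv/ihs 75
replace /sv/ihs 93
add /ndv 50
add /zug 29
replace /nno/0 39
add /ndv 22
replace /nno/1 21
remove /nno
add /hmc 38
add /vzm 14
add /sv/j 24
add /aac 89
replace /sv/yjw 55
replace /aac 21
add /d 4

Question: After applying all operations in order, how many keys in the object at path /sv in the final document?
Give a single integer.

Answer: 5

Derivation:
After op 1 (replace /sv/ihs 75): {"nno":[97,61,12,77],"sv":{"bm":69,"ihs":75,"q":50,"yjw":69}}
After op 2 (replace /sv/ihs 93): {"nno":[97,61,12,77],"sv":{"bm":69,"ihs":93,"q":50,"yjw":69}}
After op 3 (add /ndv 50): {"ndv":50,"nno":[97,61,12,77],"sv":{"bm":69,"ihs":93,"q":50,"yjw":69}}
After op 4 (add /zug 29): {"ndv":50,"nno":[97,61,12,77],"sv":{"bm":69,"ihs":93,"q":50,"yjw":69},"zug":29}
After op 5 (replace /nno/0 39): {"ndv":50,"nno":[39,61,12,77],"sv":{"bm":69,"ihs":93,"q":50,"yjw":69},"zug":29}
After op 6 (add /ndv 22): {"ndv":22,"nno":[39,61,12,77],"sv":{"bm":69,"ihs":93,"q":50,"yjw":69},"zug":29}
After op 7 (replace /nno/1 21): {"ndv":22,"nno":[39,21,12,77],"sv":{"bm":69,"ihs":93,"q":50,"yjw":69},"zug":29}
After op 8 (remove /nno): {"ndv":22,"sv":{"bm":69,"ihs":93,"q":50,"yjw":69},"zug":29}
After op 9 (add /hmc 38): {"hmc":38,"ndv":22,"sv":{"bm":69,"ihs":93,"q":50,"yjw":69},"zug":29}
After op 10 (add /vzm 14): {"hmc":38,"ndv":22,"sv":{"bm":69,"ihs":93,"q":50,"yjw":69},"vzm":14,"zug":29}
After op 11 (add /sv/j 24): {"hmc":38,"ndv":22,"sv":{"bm":69,"ihs":93,"j":24,"q":50,"yjw":69},"vzm":14,"zug":29}
After op 12 (add /aac 89): {"aac":89,"hmc":38,"ndv":22,"sv":{"bm":69,"ihs":93,"j":24,"q":50,"yjw":69},"vzm":14,"zug":29}
After op 13 (replace /sv/yjw 55): {"aac":89,"hmc":38,"ndv":22,"sv":{"bm":69,"ihs":93,"j":24,"q":50,"yjw":55},"vzm":14,"zug":29}
After op 14 (replace /aac 21): {"aac":21,"hmc":38,"ndv":22,"sv":{"bm":69,"ihs":93,"j":24,"q":50,"yjw":55},"vzm":14,"zug":29}
After op 15 (add /d 4): {"aac":21,"d":4,"hmc":38,"ndv":22,"sv":{"bm":69,"ihs":93,"j":24,"q":50,"yjw":55},"vzm":14,"zug":29}
Size at path /sv: 5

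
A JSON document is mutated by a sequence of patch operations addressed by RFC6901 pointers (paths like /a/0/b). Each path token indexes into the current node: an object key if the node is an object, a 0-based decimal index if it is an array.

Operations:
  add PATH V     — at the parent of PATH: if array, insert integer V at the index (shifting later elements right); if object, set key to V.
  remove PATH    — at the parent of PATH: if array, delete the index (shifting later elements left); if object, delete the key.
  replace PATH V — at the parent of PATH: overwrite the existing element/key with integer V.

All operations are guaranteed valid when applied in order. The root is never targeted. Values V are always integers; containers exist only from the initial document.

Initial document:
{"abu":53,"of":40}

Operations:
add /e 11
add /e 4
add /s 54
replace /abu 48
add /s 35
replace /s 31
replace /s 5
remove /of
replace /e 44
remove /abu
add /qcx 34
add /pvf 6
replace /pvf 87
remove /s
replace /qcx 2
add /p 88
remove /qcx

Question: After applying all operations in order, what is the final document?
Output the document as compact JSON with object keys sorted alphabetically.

After op 1 (add /e 11): {"abu":53,"e":11,"of":40}
After op 2 (add /e 4): {"abu":53,"e":4,"of":40}
After op 3 (add /s 54): {"abu":53,"e":4,"of":40,"s":54}
After op 4 (replace /abu 48): {"abu":48,"e":4,"of":40,"s":54}
After op 5 (add /s 35): {"abu":48,"e":4,"of":40,"s":35}
After op 6 (replace /s 31): {"abu":48,"e":4,"of":40,"s":31}
After op 7 (replace /s 5): {"abu":48,"e":4,"of":40,"s":5}
After op 8 (remove /of): {"abu":48,"e":4,"s":5}
After op 9 (replace /e 44): {"abu":48,"e":44,"s":5}
After op 10 (remove /abu): {"e":44,"s":5}
After op 11 (add /qcx 34): {"e":44,"qcx":34,"s":5}
After op 12 (add /pvf 6): {"e":44,"pvf":6,"qcx":34,"s":5}
After op 13 (replace /pvf 87): {"e":44,"pvf":87,"qcx":34,"s":5}
After op 14 (remove /s): {"e":44,"pvf":87,"qcx":34}
After op 15 (replace /qcx 2): {"e":44,"pvf":87,"qcx":2}
After op 16 (add /p 88): {"e":44,"p":88,"pvf":87,"qcx":2}
After op 17 (remove /qcx): {"e":44,"p":88,"pvf":87}

Answer: {"e":44,"p":88,"pvf":87}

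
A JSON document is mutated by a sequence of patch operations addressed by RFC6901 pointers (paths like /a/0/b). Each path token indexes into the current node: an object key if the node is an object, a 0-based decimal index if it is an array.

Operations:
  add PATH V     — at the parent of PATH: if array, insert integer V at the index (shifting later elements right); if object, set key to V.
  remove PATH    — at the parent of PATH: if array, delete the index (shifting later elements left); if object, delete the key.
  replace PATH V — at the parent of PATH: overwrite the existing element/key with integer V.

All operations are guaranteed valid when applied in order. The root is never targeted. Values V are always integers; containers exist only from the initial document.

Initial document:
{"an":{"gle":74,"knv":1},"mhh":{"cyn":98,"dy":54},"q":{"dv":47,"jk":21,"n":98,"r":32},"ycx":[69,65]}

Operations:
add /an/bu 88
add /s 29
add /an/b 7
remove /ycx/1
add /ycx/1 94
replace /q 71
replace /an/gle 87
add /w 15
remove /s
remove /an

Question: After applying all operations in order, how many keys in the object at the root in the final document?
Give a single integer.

Answer: 4

Derivation:
After op 1 (add /an/bu 88): {"an":{"bu":88,"gle":74,"knv":1},"mhh":{"cyn":98,"dy":54},"q":{"dv":47,"jk":21,"n":98,"r":32},"ycx":[69,65]}
After op 2 (add /s 29): {"an":{"bu":88,"gle":74,"knv":1},"mhh":{"cyn":98,"dy":54},"q":{"dv":47,"jk":21,"n":98,"r":32},"s":29,"ycx":[69,65]}
After op 3 (add /an/b 7): {"an":{"b":7,"bu":88,"gle":74,"knv":1},"mhh":{"cyn":98,"dy":54},"q":{"dv":47,"jk":21,"n":98,"r":32},"s":29,"ycx":[69,65]}
After op 4 (remove /ycx/1): {"an":{"b":7,"bu":88,"gle":74,"knv":1},"mhh":{"cyn":98,"dy":54},"q":{"dv":47,"jk":21,"n":98,"r":32},"s":29,"ycx":[69]}
After op 5 (add /ycx/1 94): {"an":{"b":7,"bu":88,"gle":74,"knv":1},"mhh":{"cyn":98,"dy":54},"q":{"dv":47,"jk":21,"n":98,"r":32},"s":29,"ycx":[69,94]}
After op 6 (replace /q 71): {"an":{"b":7,"bu":88,"gle":74,"knv":1},"mhh":{"cyn":98,"dy":54},"q":71,"s":29,"ycx":[69,94]}
After op 7 (replace /an/gle 87): {"an":{"b":7,"bu":88,"gle":87,"knv":1},"mhh":{"cyn":98,"dy":54},"q":71,"s":29,"ycx":[69,94]}
After op 8 (add /w 15): {"an":{"b":7,"bu":88,"gle":87,"knv":1},"mhh":{"cyn":98,"dy":54},"q":71,"s":29,"w":15,"ycx":[69,94]}
After op 9 (remove /s): {"an":{"b":7,"bu":88,"gle":87,"knv":1},"mhh":{"cyn":98,"dy":54},"q":71,"w":15,"ycx":[69,94]}
After op 10 (remove /an): {"mhh":{"cyn":98,"dy":54},"q":71,"w":15,"ycx":[69,94]}
Size at the root: 4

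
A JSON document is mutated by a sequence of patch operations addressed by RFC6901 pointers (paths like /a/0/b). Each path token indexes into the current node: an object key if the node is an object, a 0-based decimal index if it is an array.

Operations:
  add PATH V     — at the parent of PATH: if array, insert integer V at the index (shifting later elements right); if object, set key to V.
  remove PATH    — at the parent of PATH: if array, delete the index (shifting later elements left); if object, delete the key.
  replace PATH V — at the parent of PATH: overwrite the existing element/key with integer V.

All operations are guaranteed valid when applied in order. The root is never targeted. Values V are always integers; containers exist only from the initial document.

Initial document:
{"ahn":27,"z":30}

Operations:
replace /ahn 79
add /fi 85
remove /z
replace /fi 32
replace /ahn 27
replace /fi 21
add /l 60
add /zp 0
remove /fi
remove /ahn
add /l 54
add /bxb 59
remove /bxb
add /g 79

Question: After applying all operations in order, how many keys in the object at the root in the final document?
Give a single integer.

After op 1 (replace /ahn 79): {"ahn":79,"z":30}
After op 2 (add /fi 85): {"ahn":79,"fi":85,"z":30}
After op 3 (remove /z): {"ahn":79,"fi":85}
After op 4 (replace /fi 32): {"ahn":79,"fi":32}
After op 5 (replace /ahn 27): {"ahn":27,"fi":32}
After op 6 (replace /fi 21): {"ahn":27,"fi":21}
After op 7 (add /l 60): {"ahn":27,"fi":21,"l":60}
After op 8 (add /zp 0): {"ahn":27,"fi":21,"l":60,"zp":0}
After op 9 (remove /fi): {"ahn":27,"l":60,"zp":0}
After op 10 (remove /ahn): {"l":60,"zp":0}
After op 11 (add /l 54): {"l":54,"zp":0}
After op 12 (add /bxb 59): {"bxb":59,"l":54,"zp":0}
After op 13 (remove /bxb): {"l":54,"zp":0}
After op 14 (add /g 79): {"g":79,"l":54,"zp":0}
Size at the root: 3

Answer: 3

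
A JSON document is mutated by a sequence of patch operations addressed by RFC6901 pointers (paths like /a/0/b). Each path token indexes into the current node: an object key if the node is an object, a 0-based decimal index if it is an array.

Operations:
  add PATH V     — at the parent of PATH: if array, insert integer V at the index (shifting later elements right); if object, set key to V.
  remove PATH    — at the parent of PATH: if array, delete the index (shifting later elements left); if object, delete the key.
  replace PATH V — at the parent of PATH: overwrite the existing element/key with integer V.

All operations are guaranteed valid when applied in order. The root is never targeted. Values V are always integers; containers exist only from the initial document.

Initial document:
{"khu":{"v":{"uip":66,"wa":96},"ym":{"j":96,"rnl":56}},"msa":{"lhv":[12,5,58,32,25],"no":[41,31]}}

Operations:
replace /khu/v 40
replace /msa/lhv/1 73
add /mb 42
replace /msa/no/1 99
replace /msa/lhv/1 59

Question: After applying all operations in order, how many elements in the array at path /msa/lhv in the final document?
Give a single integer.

After op 1 (replace /khu/v 40): {"khu":{"v":40,"ym":{"j":96,"rnl":56}},"msa":{"lhv":[12,5,58,32,25],"no":[41,31]}}
After op 2 (replace /msa/lhv/1 73): {"khu":{"v":40,"ym":{"j":96,"rnl":56}},"msa":{"lhv":[12,73,58,32,25],"no":[41,31]}}
After op 3 (add /mb 42): {"khu":{"v":40,"ym":{"j":96,"rnl":56}},"mb":42,"msa":{"lhv":[12,73,58,32,25],"no":[41,31]}}
After op 4 (replace /msa/no/1 99): {"khu":{"v":40,"ym":{"j":96,"rnl":56}},"mb":42,"msa":{"lhv":[12,73,58,32,25],"no":[41,99]}}
After op 5 (replace /msa/lhv/1 59): {"khu":{"v":40,"ym":{"j":96,"rnl":56}},"mb":42,"msa":{"lhv":[12,59,58,32,25],"no":[41,99]}}
Size at path /msa/lhv: 5

Answer: 5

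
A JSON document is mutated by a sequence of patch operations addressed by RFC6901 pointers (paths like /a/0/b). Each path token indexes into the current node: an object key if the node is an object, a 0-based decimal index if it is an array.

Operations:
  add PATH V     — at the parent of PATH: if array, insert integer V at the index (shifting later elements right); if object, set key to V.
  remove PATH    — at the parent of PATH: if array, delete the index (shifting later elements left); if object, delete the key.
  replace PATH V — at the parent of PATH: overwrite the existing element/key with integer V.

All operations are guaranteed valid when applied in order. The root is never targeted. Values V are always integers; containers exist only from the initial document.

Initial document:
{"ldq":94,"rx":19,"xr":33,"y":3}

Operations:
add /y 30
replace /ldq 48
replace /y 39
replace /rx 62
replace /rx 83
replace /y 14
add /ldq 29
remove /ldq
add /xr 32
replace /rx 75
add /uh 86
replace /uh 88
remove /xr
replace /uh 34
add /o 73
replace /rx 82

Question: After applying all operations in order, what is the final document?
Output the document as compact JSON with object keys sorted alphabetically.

Answer: {"o":73,"rx":82,"uh":34,"y":14}

Derivation:
After op 1 (add /y 30): {"ldq":94,"rx":19,"xr":33,"y":30}
After op 2 (replace /ldq 48): {"ldq":48,"rx":19,"xr":33,"y":30}
After op 3 (replace /y 39): {"ldq":48,"rx":19,"xr":33,"y":39}
After op 4 (replace /rx 62): {"ldq":48,"rx":62,"xr":33,"y":39}
After op 5 (replace /rx 83): {"ldq":48,"rx":83,"xr":33,"y":39}
After op 6 (replace /y 14): {"ldq":48,"rx":83,"xr":33,"y":14}
After op 7 (add /ldq 29): {"ldq":29,"rx":83,"xr":33,"y":14}
After op 8 (remove /ldq): {"rx":83,"xr":33,"y":14}
After op 9 (add /xr 32): {"rx":83,"xr":32,"y":14}
After op 10 (replace /rx 75): {"rx":75,"xr":32,"y":14}
After op 11 (add /uh 86): {"rx":75,"uh":86,"xr":32,"y":14}
After op 12 (replace /uh 88): {"rx":75,"uh":88,"xr":32,"y":14}
After op 13 (remove /xr): {"rx":75,"uh":88,"y":14}
After op 14 (replace /uh 34): {"rx":75,"uh":34,"y":14}
After op 15 (add /o 73): {"o":73,"rx":75,"uh":34,"y":14}
After op 16 (replace /rx 82): {"o":73,"rx":82,"uh":34,"y":14}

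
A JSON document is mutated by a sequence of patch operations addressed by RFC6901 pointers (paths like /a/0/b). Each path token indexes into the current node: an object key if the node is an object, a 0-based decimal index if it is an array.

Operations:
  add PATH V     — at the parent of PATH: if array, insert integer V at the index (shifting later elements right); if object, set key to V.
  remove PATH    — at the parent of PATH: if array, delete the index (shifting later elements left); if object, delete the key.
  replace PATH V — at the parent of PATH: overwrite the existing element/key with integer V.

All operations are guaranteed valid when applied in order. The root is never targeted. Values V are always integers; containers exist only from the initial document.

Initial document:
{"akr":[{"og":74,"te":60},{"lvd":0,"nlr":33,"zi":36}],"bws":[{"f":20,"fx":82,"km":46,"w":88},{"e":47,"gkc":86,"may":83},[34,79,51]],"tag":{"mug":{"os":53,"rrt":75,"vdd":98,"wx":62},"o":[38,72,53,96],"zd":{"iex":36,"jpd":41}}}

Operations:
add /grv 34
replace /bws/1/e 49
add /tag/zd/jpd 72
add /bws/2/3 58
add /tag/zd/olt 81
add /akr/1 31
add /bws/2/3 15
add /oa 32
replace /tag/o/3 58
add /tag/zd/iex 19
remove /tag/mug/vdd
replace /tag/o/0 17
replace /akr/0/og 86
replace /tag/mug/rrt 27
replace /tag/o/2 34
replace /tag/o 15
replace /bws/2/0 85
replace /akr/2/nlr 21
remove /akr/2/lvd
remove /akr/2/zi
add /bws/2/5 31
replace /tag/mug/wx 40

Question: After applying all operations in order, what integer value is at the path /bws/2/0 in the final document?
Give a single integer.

Answer: 85

Derivation:
After op 1 (add /grv 34): {"akr":[{"og":74,"te":60},{"lvd":0,"nlr":33,"zi":36}],"bws":[{"f":20,"fx":82,"km":46,"w":88},{"e":47,"gkc":86,"may":83},[34,79,51]],"grv":34,"tag":{"mug":{"os":53,"rrt":75,"vdd":98,"wx":62},"o":[38,72,53,96],"zd":{"iex":36,"jpd":41}}}
After op 2 (replace /bws/1/e 49): {"akr":[{"og":74,"te":60},{"lvd":0,"nlr":33,"zi":36}],"bws":[{"f":20,"fx":82,"km":46,"w":88},{"e":49,"gkc":86,"may":83},[34,79,51]],"grv":34,"tag":{"mug":{"os":53,"rrt":75,"vdd":98,"wx":62},"o":[38,72,53,96],"zd":{"iex":36,"jpd":41}}}
After op 3 (add /tag/zd/jpd 72): {"akr":[{"og":74,"te":60},{"lvd":0,"nlr":33,"zi":36}],"bws":[{"f":20,"fx":82,"km":46,"w":88},{"e":49,"gkc":86,"may":83},[34,79,51]],"grv":34,"tag":{"mug":{"os":53,"rrt":75,"vdd":98,"wx":62},"o":[38,72,53,96],"zd":{"iex":36,"jpd":72}}}
After op 4 (add /bws/2/3 58): {"akr":[{"og":74,"te":60},{"lvd":0,"nlr":33,"zi":36}],"bws":[{"f":20,"fx":82,"km":46,"w":88},{"e":49,"gkc":86,"may":83},[34,79,51,58]],"grv":34,"tag":{"mug":{"os":53,"rrt":75,"vdd":98,"wx":62},"o":[38,72,53,96],"zd":{"iex":36,"jpd":72}}}
After op 5 (add /tag/zd/olt 81): {"akr":[{"og":74,"te":60},{"lvd":0,"nlr":33,"zi":36}],"bws":[{"f":20,"fx":82,"km":46,"w":88},{"e":49,"gkc":86,"may":83},[34,79,51,58]],"grv":34,"tag":{"mug":{"os":53,"rrt":75,"vdd":98,"wx":62},"o":[38,72,53,96],"zd":{"iex":36,"jpd":72,"olt":81}}}
After op 6 (add /akr/1 31): {"akr":[{"og":74,"te":60},31,{"lvd":0,"nlr":33,"zi":36}],"bws":[{"f":20,"fx":82,"km":46,"w":88},{"e":49,"gkc":86,"may":83},[34,79,51,58]],"grv":34,"tag":{"mug":{"os":53,"rrt":75,"vdd":98,"wx":62},"o":[38,72,53,96],"zd":{"iex":36,"jpd":72,"olt":81}}}
After op 7 (add /bws/2/3 15): {"akr":[{"og":74,"te":60},31,{"lvd":0,"nlr":33,"zi":36}],"bws":[{"f":20,"fx":82,"km":46,"w":88},{"e":49,"gkc":86,"may":83},[34,79,51,15,58]],"grv":34,"tag":{"mug":{"os":53,"rrt":75,"vdd":98,"wx":62},"o":[38,72,53,96],"zd":{"iex":36,"jpd":72,"olt":81}}}
After op 8 (add /oa 32): {"akr":[{"og":74,"te":60},31,{"lvd":0,"nlr":33,"zi":36}],"bws":[{"f":20,"fx":82,"km":46,"w":88},{"e":49,"gkc":86,"may":83},[34,79,51,15,58]],"grv":34,"oa":32,"tag":{"mug":{"os":53,"rrt":75,"vdd":98,"wx":62},"o":[38,72,53,96],"zd":{"iex":36,"jpd":72,"olt":81}}}
After op 9 (replace /tag/o/3 58): {"akr":[{"og":74,"te":60},31,{"lvd":0,"nlr":33,"zi":36}],"bws":[{"f":20,"fx":82,"km":46,"w":88},{"e":49,"gkc":86,"may":83},[34,79,51,15,58]],"grv":34,"oa":32,"tag":{"mug":{"os":53,"rrt":75,"vdd":98,"wx":62},"o":[38,72,53,58],"zd":{"iex":36,"jpd":72,"olt":81}}}
After op 10 (add /tag/zd/iex 19): {"akr":[{"og":74,"te":60},31,{"lvd":0,"nlr":33,"zi":36}],"bws":[{"f":20,"fx":82,"km":46,"w":88},{"e":49,"gkc":86,"may":83},[34,79,51,15,58]],"grv":34,"oa":32,"tag":{"mug":{"os":53,"rrt":75,"vdd":98,"wx":62},"o":[38,72,53,58],"zd":{"iex":19,"jpd":72,"olt":81}}}
After op 11 (remove /tag/mug/vdd): {"akr":[{"og":74,"te":60},31,{"lvd":0,"nlr":33,"zi":36}],"bws":[{"f":20,"fx":82,"km":46,"w":88},{"e":49,"gkc":86,"may":83},[34,79,51,15,58]],"grv":34,"oa":32,"tag":{"mug":{"os":53,"rrt":75,"wx":62},"o":[38,72,53,58],"zd":{"iex":19,"jpd":72,"olt":81}}}
After op 12 (replace /tag/o/0 17): {"akr":[{"og":74,"te":60},31,{"lvd":0,"nlr":33,"zi":36}],"bws":[{"f":20,"fx":82,"km":46,"w":88},{"e":49,"gkc":86,"may":83},[34,79,51,15,58]],"grv":34,"oa":32,"tag":{"mug":{"os":53,"rrt":75,"wx":62},"o":[17,72,53,58],"zd":{"iex":19,"jpd":72,"olt":81}}}
After op 13 (replace /akr/0/og 86): {"akr":[{"og":86,"te":60},31,{"lvd":0,"nlr":33,"zi":36}],"bws":[{"f":20,"fx":82,"km":46,"w":88},{"e":49,"gkc":86,"may":83},[34,79,51,15,58]],"grv":34,"oa":32,"tag":{"mug":{"os":53,"rrt":75,"wx":62},"o":[17,72,53,58],"zd":{"iex":19,"jpd":72,"olt":81}}}
After op 14 (replace /tag/mug/rrt 27): {"akr":[{"og":86,"te":60},31,{"lvd":0,"nlr":33,"zi":36}],"bws":[{"f":20,"fx":82,"km":46,"w":88},{"e":49,"gkc":86,"may":83},[34,79,51,15,58]],"grv":34,"oa":32,"tag":{"mug":{"os":53,"rrt":27,"wx":62},"o":[17,72,53,58],"zd":{"iex":19,"jpd":72,"olt":81}}}
After op 15 (replace /tag/o/2 34): {"akr":[{"og":86,"te":60},31,{"lvd":0,"nlr":33,"zi":36}],"bws":[{"f":20,"fx":82,"km":46,"w":88},{"e":49,"gkc":86,"may":83},[34,79,51,15,58]],"grv":34,"oa":32,"tag":{"mug":{"os":53,"rrt":27,"wx":62},"o":[17,72,34,58],"zd":{"iex":19,"jpd":72,"olt":81}}}
After op 16 (replace /tag/o 15): {"akr":[{"og":86,"te":60},31,{"lvd":0,"nlr":33,"zi":36}],"bws":[{"f":20,"fx":82,"km":46,"w":88},{"e":49,"gkc":86,"may":83},[34,79,51,15,58]],"grv":34,"oa":32,"tag":{"mug":{"os":53,"rrt":27,"wx":62},"o":15,"zd":{"iex":19,"jpd":72,"olt":81}}}
After op 17 (replace /bws/2/0 85): {"akr":[{"og":86,"te":60},31,{"lvd":0,"nlr":33,"zi":36}],"bws":[{"f":20,"fx":82,"km":46,"w":88},{"e":49,"gkc":86,"may":83},[85,79,51,15,58]],"grv":34,"oa":32,"tag":{"mug":{"os":53,"rrt":27,"wx":62},"o":15,"zd":{"iex":19,"jpd":72,"olt":81}}}
After op 18 (replace /akr/2/nlr 21): {"akr":[{"og":86,"te":60},31,{"lvd":0,"nlr":21,"zi":36}],"bws":[{"f":20,"fx":82,"km":46,"w":88},{"e":49,"gkc":86,"may":83},[85,79,51,15,58]],"grv":34,"oa":32,"tag":{"mug":{"os":53,"rrt":27,"wx":62},"o":15,"zd":{"iex":19,"jpd":72,"olt":81}}}
After op 19 (remove /akr/2/lvd): {"akr":[{"og":86,"te":60},31,{"nlr":21,"zi":36}],"bws":[{"f":20,"fx":82,"km":46,"w":88},{"e":49,"gkc":86,"may":83},[85,79,51,15,58]],"grv":34,"oa":32,"tag":{"mug":{"os":53,"rrt":27,"wx":62},"o":15,"zd":{"iex":19,"jpd":72,"olt":81}}}
After op 20 (remove /akr/2/zi): {"akr":[{"og":86,"te":60},31,{"nlr":21}],"bws":[{"f":20,"fx":82,"km":46,"w":88},{"e":49,"gkc":86,"may":83},[85,79,51,15,58]],"grv":34,"oa":32,"tag":{"mug":{"os":53,"rrt":27,"wx":62},"o":15,"zd":{"iex":19,"jpd":72,"olt":81}}}
After op 21 (add /bws/2/5 31): {"akr":[{"og":86,"te":60},31,{"nlr":21}],"bws":[{"f":20,"fx":82,"km":46,"w":88},{"e":49,"gkc":86,"may":83},[85,79,51,15,58,31]],"grv":34,"oa":32,"tag":{"mug":{"os":53,"rrt":27,"wx":62},"o":15,"zd":{"iex":19,"jpd":72,"olt":81}}}
After op 22 (replace /tag/mug/wx 40): {"akr":[{"og":86,"te":60},31,{"nlr":21}],"bws":[{"f":20,"fx":82,"km":46,"w":88},{"e":49,"gkc":86,"may":83},[85,79,51,15,58,31]],"grv":34,"oa":32,"tag":{"mug":{"os":53,"rrt":27,"wx":40},"o":15,"zd":{"iex":19,"jpd":72,"olt":81}}}
Value at /bws/2/0: 85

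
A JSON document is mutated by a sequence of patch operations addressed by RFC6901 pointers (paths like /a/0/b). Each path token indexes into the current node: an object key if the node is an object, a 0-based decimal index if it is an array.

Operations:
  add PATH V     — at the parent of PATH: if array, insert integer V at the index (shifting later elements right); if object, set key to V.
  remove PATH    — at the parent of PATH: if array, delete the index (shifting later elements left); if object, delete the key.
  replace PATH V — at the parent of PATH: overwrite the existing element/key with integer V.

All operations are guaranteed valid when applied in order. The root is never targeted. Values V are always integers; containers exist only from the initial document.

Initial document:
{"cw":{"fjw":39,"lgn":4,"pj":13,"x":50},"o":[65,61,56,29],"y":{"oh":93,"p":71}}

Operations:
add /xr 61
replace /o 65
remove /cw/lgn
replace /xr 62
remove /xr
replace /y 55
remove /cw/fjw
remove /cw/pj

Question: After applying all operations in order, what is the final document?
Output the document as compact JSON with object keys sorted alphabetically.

After op 1 (add /xr 61): {"cw":{"fjw":39,"lgn":4,"pj":13,"x":50},"o":[65,61,56,29],"xr":61,"y":{"oh":93,"p":71}}
After op 2 (replace /o 65): {"cw":{"fjw":39,"lgn":4,"pj":13,"x":50},"o":65,"xr":61,"y":{"oh":93,"p":71}}
After op 3 (remove /cw/lgn): {"cw":{"fjw":39,"pj":13,"x":50},"o":65,"xr":61,"y":{"oh":93,"p":71}}
After op 4 (replace /xr 62): {"cw":{"fjw":39,"pj":13,"x":50},"o":65,"xr":62,"y":{"oh":93,"p":71}}
After op 5 (remove /xr): {"cw":{"fjw":39,"pj":13,"x":50},"o":65,"y":{"oh":93,"p":71}}
After op 6 (replace /y 55): {"cw":{"fjw":39,"pj":13,"x":50},"o":65,"y":55}
After op 7 (remove /cw/fjw): {"cw":{"pj":13,"x":50},"o":65,"y":55}
After op 8 (remove /cw/pj): {"cw":{"x":50},"o":65,"y":55}

Answer: {"cw":{"x":50},"o":65,"y":55}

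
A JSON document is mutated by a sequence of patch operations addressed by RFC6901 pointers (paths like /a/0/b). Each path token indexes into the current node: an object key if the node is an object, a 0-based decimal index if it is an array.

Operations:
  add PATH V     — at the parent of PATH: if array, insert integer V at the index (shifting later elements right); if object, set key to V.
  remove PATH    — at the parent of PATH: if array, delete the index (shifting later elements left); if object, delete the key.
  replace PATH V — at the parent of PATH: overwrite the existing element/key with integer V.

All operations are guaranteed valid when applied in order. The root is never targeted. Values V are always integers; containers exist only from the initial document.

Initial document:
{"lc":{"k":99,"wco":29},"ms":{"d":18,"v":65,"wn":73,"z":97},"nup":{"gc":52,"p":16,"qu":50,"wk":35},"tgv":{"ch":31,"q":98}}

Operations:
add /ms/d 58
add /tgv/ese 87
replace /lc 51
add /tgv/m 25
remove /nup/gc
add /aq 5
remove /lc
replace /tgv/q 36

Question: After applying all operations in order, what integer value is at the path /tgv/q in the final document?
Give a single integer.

Answer: 36

Derivation:
After op 1 (add /ms/d 58): {"lc":{"k":99,"wco":29},"ms":{"d":58,"v":65,"wn":73,"z":97},"nup":{"gc":52,"p":16,"qu":50,"wk":35},"tgv":{"ch":31,"q":98}}
After op 2 (add /tgv/ese 87): {"lc":{"k":99,"wco":29},"ms":{"d":58,"v":65,"wn":73,"z":97},"nup":{"gc":52,"p":16,"qu":50,"wk":35},"tgv":{"ch":31,"ese":87,"q":98}}
After op 3 (replace /lc 51): {"lc":51,"ms":{"d":58,"v":65,"wn":73,"z":97},"nup":{"gc":52,"p":16,"qu":50,"wk":35},"tgv":{"ch":31,"ese":87,"q":98}}
After op 4 (add /tgv/m 25): {"lc":51,"ms":{"d":58,"v":65,"wn":73,"z":97},"nup":{"gc":52,"p":16,"qu":50,"wk":35},"tgv":{"ch":31,"ese":87,"m":25,"q":98}}
After op 5 (remove /nup/gc): {"lc":51,"ms":{"d":58,"v":65,"wn":73,"z":97},"nup":{"p":16,"qu":50,"wk":35},"tgv":{"ch":31,"ese":87,"m":25,"q":98}}
After op 6 (add /aq 5): {"aq":5,"lc":51,"ms":{"d":58,"v":65,"wn":73,"z":97},"nup":{"p":16,"qu":50,"wk":35},"tgv":{"ch":31,"ese":87,"m":25,"q":98}}
After op 7 (remove /lc): {"aq":5,"ms":{"d":58,"v":65,"wn":73,"z":97},"nup":{"p":16,"qu":50,"wk":35},"tgv":{"ch":31,"ese":87,"m":25,"q":98}}
After op 8 (replace /tgv/q 36): {"aq":5,"ms":{"d":58,"v":65,"wn":73,"z":97},"nup":{"p":16,"qu":50,"wk":35},"tgv":{"ch":31,"ese":87,"m":25,"q":36}}
Value at /tgv/q: 36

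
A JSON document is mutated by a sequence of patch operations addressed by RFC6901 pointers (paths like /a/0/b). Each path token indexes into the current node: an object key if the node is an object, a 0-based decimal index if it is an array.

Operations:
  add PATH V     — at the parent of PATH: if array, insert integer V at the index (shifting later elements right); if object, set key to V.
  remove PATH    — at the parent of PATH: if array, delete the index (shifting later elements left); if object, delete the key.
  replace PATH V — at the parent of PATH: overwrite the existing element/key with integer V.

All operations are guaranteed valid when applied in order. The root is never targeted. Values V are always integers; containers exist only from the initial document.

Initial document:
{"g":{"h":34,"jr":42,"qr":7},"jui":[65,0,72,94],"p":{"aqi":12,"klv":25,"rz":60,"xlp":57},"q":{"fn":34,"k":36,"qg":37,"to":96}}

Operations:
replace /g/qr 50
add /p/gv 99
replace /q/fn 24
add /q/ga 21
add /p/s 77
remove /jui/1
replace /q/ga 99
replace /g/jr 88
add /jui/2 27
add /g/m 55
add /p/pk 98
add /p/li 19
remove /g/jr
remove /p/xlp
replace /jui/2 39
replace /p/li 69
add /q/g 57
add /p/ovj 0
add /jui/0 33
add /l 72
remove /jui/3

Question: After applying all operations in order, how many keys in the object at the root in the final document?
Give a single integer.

Answer: 5

Derivation:
After op 1 (replace /g/qr 50): {"g":{"h":34,"jr":42,"qr":50},"jui":[65,0,72,94],"p":{"aqi":12,"klv":25,"rz":60,"xlp":57},"q":{"fn":34,"k":36,"qg":37,"to":96}}
After op 2 (add /p/gv 99): {"g":{"h":34,"jr":42,"qr":50},"jui":[65,0,72,94],"p":{"aqi":12,"gv":99,"klv":25,"rz":60,"xlp":57},"q":{"fn":34,"k":36,"qg":37,"to":96}}
After op 3 (replace /q/fn 24): {"g":{"h":34,"jr":42,"qr":50},"jui":[65,0,72,94],"p":{"aqi":12,"gv":99,"klv":25,"rz":60,"xlp":57},"q":{"fn":24,"k":36,"qg":37,"to":96}}
After op 4 (add /q/ga 21): {"g":{"h":34,"jr":42,"qr":50},"jui":[65,0,72,94],"p":{"aqi":12,"gv":99,"klv":25,"rz":60,"xlp":57},"q":{"fn":24,"ga":21,"k":36,"qg":37,"to":96}}
After op 5 (add /p/s 77): {"g":{"h":34,"jr":42,"qr":50},"jui":[65,0,72,94],"p":{"aqi":12,"gv":99,"klv":25,"rz":60,"s":77,"xlp":57},"q":{"fn":24,"ga":21,"k":36,"qg":37,"to":96}}
After op 6 (remove /jui/1): {"g":{"h":34,"jr":42,"qr":50},"jui":[65,72,94],"p":{"aqi":12,"gv":99,"klv":25,"rz":60,"s":77,"xlp":57},"q":{"fn":24,"ga":21,"k":36,"qg":37,"to":96}}
After op 7 (replace /q/ga 99): {"g":{"h":34,"jr":42,"qr":50},"jui":[65,72,94],"p":{"aqi":12,"gv":99,"klv":25,"rz":60,"s":77,"xlp":57},"q":{"fn":24,"ga":99,"k":36,"qg":37,"to":96}}
After op 8 (replace /g/jr 88): {"g":{"h":34,"jr":88,"qr":50},"jui":[65,72,94],"p":{"aqi":12,"gv":99,"klv":25,"rz":60,"s":77,"xlp":57},"q":{"fn":24,"ga":99,"k":36,"qg":37,"to":96}}
After op 9 (add /jui/2 27): {"g":{"h":34,"jr":88,"qr":50},"jui":[65,72,27,94],"p":{"aqi":12,"gv":99,"klv":25,"rz":60,"s":77,"xlp":57},"q":{"fn":24,"ga":99,"k":36,"qg":37,"to":96}}
After op 10 (add /g/m 55): {"g":{"h":34,"jr":88,"m":55,"qr":50},"jui":[65,72,27,94],"p":{"aqi":12,"gv":99,"klv":25,"rz":60,"s":77,"xlp":57},"q":{"fn":24,"ga":99,"k":36,"qg":37,"to":96}}
After op 11 (add /p/pk 98): {"g":{"h":34,"jr":88,"m":55,"qr":50},"jui":[65,72,27,94],"p":{"aqi":12,"gv":99,"klv":25,"pk":98,"rz":60,"s":77,"xlp":57},"q":{"fn":24,"ga":99,"k":36,"qg":37,"to":96}}
After op 12 (add /p/li 19): {"g":{"h":34,"jr":88,"m":55,"qr":50},"jui":[65,72,27,94],"p":{"aqi":12,"gv":99,"klv":25,"li":19,"pk":98,"rz":60,"s":77,"xlp":57},"q":{"fn":24,"ga":99,"k":36,"qg":37,"to":96}}
After op 13 (remove /g/jr): {"g":{"h":34,"m":55,"qr":50},"jui":[65,72,27,94],"p":{"aqi":12,"gv":99,"klv":25,"li":19,"pk":98,"rz":60,"s":77,"xlp":57},"q":{"fn":24,"ga":99,"k":36,"qg":37,"to":96}}
After op 14 (remove /p/xlp): {"g":{"h":34,"m":55,"qr":50},"jui":[65,72,27,94],"p":{"aqi":12,"gv":99,"klv":25,"li":19,"pk":98,"rz":60,"s":77},"q":{"fn":24,"ga":99,"k":36,"qg":37,"to":96}}
After op 15 (replace /jui/2 39): {"g":{"h":34,"m":55,"qr":50},"jui":[65,72,39,94],"p":{"aqi":12,"gv":99,"klv":25,"li":19,"pk":98,"rz":60,"s":77},"q":{"fn":24,"ga":99,"k":36,"qg":37,"to":96}}
After op 16 (replace /p/li 69): {"g":{"h":34,"m":55,"qr":50},"jui":[65,72,39,94],"p":{"aqi":12,"gv":99,"klv":25,"li":69,"pk":98,"rz":60,"s":77},"q":{"fn":24,"ga":99,"k":36,"qg":37,"to":96}}
After op 17 (add /q/g 57): {"g":{"h":34,"m":55,"qr":50},"jui":[65,72,39,94],"p":{"aqi":12,"gv":99,"klv":25,"li":69,"pk":98,"rz":60,"s":77},"q":{"fn":24,"g":57,"ga":99,"k":36,"qg":37,"to":96}}
After op 18 (add /p/ovj 0): {"g":{"h":34,"m":55,"qr":50},"jui":[65,72,39,94],"p":{"aqi":12,"gv":99,"klv":25,"li":69,"ovj":0,"pk":98,"rz":60,"s":77},"q":{"fn":24,"g":57,"ga":99,"k":36,"qg":37,"to":96}}
After op 19 (add /jui/0 33): {"g":{"h":34,"m":55,"qr":50},"jui":[33,65,72,39,94],"p":{"aqi":12,"gv":99,"klv":25,"li":69,"ovj":0,"pk":98,"rz":60,"s":77},"q":{"fn":24,"g":57,"ga":99,"k":36,"qg":37,"to":96}}
After op 20 (add /l 72): {"g":{"h":34,"m":55,"qr":50},"jui":[33,65,72,39,94],"l":72,"p":{"aqi":12,"gv":99,"klv":25,"li":69,"ovj":0,"pk":98,"rz":60,"s":77},"q":{"fn":24,"g":57,"ga":99,"k":36,"qg":37,"to":96}}
After op 21 (remove /jui/3): {"g":{"h":34,"m":55,"qr":50},"jui":[33,65,72,94],"l":72,"p":{"aqi":12,"gv":99,"klv":25,"li":69,"ovj":0,"pk":98,"rz":60,"s":77},"q":{"fn":24,"g":57,"ga":99,"k":36,"qg":37,"to":96}}
Size at the root: 5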